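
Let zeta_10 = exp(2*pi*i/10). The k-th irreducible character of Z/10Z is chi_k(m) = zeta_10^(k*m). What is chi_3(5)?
chi_3(5) = zeta_10^15 = -1

Working: chi_3(5) = zeta_10^(3*5) = zeta_10^15. Since zeta_10^10 = 1, this equals zeta_10^5 = exp(2*pi*i*5/10) = -1.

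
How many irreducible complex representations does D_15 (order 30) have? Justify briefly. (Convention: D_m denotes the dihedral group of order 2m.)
9

The number of irreducible complex representations of a finite group equals its number of conjugacy classes. D_15 has 9 conjugacy classes ((n+3)/2 for n odd), so D_15 (order 30) has exactly 9 irreducible complex representations.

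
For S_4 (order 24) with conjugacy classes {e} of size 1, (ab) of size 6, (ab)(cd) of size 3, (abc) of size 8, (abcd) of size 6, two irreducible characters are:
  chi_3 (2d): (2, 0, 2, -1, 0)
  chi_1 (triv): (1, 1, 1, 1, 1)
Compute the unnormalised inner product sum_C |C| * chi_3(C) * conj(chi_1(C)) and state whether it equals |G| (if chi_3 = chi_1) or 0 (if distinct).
Sum = 0; so <chi_3, chi_1> = 0 (distinct irreducibles are orthogonal).

Explanation: Compute term by term over conjugacy classes (|C| * chi_3(C) * conj(chi_1(C))):
  1*(2)*conj(1) + 6*(0)*conj(1) + 3*(2)*conj(1) + 8*(-1)*conj(1) + 6*(0)*conj(1)
  = (2) + (0) + (6) + (-8) + (0)
  = 0.
Dividing by |G| = 24 gives 0/24 = 0, matching the row-orthogonality relation <chi_3, chi_1> = [chi_3 = chi_1].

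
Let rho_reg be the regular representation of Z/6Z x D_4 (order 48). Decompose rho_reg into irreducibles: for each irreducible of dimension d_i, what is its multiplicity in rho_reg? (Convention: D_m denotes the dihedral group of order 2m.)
Each irreducible V_i of dimension d_i appears with multiplicity d_i, i.e. rho_reg = (direct sum over all irreducibles V_i) d_i V_i. The irreducible dimensions for Z/6Z x D_4 are 1, 1, 1, 1, 1, 1, 1, 1, 1, 1, 1, 1, 1, 1, 1, 1, 1, 1, 1, 1, 1, 1, 1, 1, 2, 2, 2, 2, 2, 2: 24 irreducibles of dimension 1, each with multiplicity 1; 6 irreducibles of dimension 2, each with multiplicity 2. Total dimension 24*1*1 + 6*2*2 = 48 = |G|.

Argument: General theorem: in the regular representation of a finite group G, each irreducible appears with multiplicity equal to its dimension. Check: dim(rho_reg) = sum d_i^2 = 1 + 1 + 1 + 1 + 1 + 1 + 1 + 1 + 1 + 1 + 1 + 1 + 1 + 1 + 1 + 1 + 1 + 1 + 1 + 1 + 1 + 1 + 1 + 1 + 4 + 4 + 4 + 4 + 4 + 4 = 48 = |G|.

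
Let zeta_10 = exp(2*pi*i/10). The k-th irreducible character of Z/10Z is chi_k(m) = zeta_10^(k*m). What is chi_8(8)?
chi_8(8) = zeta_10^64 = exp(4*I*pi/5)

Proof sketch: chi_8(8) = zeta_10^(8*8) = zeta_10^64. Since zeta_10^10 = 1, this equals zeta_10^4 = exp(2*pi*i*4/10) = exp(4*I*pi/5).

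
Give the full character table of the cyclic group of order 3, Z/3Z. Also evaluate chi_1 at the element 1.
Character table of Z/3Z (irreps indexed chi_0,...,chi_2 with chi_k(m) = zeta_3^(k*m), zeta_3 = exp(2*pi*i/3)):
  irrep \ class  {0} (size 1)  {1} (size 1)    {2} (size 1)  
  chi_0          1             1               1             
  chi_1          1             exp(2*I*pi/3)   exp(-2*I*pi/3)
  chi_2          1             exp(-2*I*pi/3)  exp(2*I*pi/3) 

Spot check: chi_1(1) = zeta_3^(1*1) = zeta_3^1 = exp(2*I*pi/3).

Justification: Z/3Z is abelian, so all 3 irreducible complex representations are 1-dimensional. They are given by chi_k(m) = zeta_3^(k*m) for k = 0,...,2. Row orthogonality: sum_m chi_k(m) conj(chi_l(m)) = 3 * [k = l].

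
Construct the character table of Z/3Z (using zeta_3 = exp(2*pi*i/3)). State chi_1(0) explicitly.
Character table of Z/3Z (irreps indexed chi_0,...,chi_2 with chi_k(m) = zeta_3^(k*m), zeta_3 = exp(2*pi*i/3)):
  irrep \ class  {0} (size 1)  {1} (size 1)    {2} (size 1)  
  chi_0          1             1               1             
  chi_1          1             exp(2*I*pi/3)   exp(-2*I*pi/3)
  chi_2          1             exp(-2*I*pi/3)  exp(2*I*pi/3) 

Spot check: chi_1(0) = zeta_3^(1*0) = zeta_3^0 = 1.

Explanation: Z/3Z is abelian, so all 3 irreducible complex representations are 1-dimensional. They are given by chi_k(m) = zeta_3^(k*m) for k = 0,...,2. Row orthogonality: sum_m chi_k(m) conj(chi_l(m)) = 3 * [k = l].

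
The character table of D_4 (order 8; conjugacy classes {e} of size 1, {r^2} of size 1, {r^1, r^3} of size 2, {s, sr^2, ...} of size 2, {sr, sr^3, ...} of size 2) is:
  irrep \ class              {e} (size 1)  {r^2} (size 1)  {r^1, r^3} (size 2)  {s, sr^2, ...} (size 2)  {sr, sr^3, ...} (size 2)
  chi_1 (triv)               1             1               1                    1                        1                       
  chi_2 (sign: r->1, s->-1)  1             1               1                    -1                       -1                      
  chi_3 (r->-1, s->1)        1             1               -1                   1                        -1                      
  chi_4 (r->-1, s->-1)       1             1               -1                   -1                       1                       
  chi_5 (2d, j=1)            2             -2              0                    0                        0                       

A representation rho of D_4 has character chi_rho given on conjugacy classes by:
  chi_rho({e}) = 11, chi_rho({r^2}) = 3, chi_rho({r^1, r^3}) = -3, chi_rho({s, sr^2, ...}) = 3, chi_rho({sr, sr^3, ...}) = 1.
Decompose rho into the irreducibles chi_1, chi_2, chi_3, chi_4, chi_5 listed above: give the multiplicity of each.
Multiplicities: chi_1: 2, chi_2: 0, chi_3: 3, chi_4: 2, chi_5: 2.

Proof sketch: Use <chi_rho, chi> = (1/|G|) sum_C |C| * chi_rho(C) * conj(chi(C)) with |G| = 8 for each irreducible chi in the table:
  <chi_rho, chi_1> = (1/8)[1*(11)*conj(1) + 1*(3)*conj(1) + 2*(-3)*conj(1) + 2*(3)*conj(1) + 2*(1)*conj(1)]
      = (1/8)[(11) + (3) + (-6) + (6) + (2)] = 16/8 = 2
  <chi_rho, chi_2> = (1/8)[1*(11)*conj(1) + 1*(3)*conj(1) + 2*(-3)*conj(1) + 2*(3)*conj(-1) + 2*(1)*conj(-1)]
      = (1/8)[(11) + (3) + (-6) + (-6) + (-2)] = 0/8 = 0
  <chi_rho, chi_3> = (1/8)[1*(11)*conj(1) + 1*(3)*conj(1) + 2*(-3)*conj(-1) + 2*(3)*conj(1) + 2*(1)*conj(-1)]
      = (1/8)[(11) + (3) + (6) + (6) + (-2)] = 24/8 = 3
  <chi_rho, chi_4> = (1/8)[1*(11)*conj(1) + 1*(3)*conj(1) + 2*(-3)*conj(-1) + 2*(3)*conj(-1) + 2*(1)*conj(1)]
      = (1/8)[(11) + (3) + (6) + (-6) + (2)] = 16/8 = 2
  <chi_rho, chi_5> = (1/8)[1*(11)*conj(2) + 1*(3)*conj(-2) + 2*(-3)*conj(0) + 2*(3)*conj(0) + 2*(1)*conj(0)]
      = (1/8)[(22) + (-6) + (0) + (0) + (0)] = 16/8 = 2
Dimension check: dim(rho) = sum (mult * dim) = 2*1 + 0*1 + 3*1 + 2*1 + 2*2 = 11 = chi_rho(e) = 11.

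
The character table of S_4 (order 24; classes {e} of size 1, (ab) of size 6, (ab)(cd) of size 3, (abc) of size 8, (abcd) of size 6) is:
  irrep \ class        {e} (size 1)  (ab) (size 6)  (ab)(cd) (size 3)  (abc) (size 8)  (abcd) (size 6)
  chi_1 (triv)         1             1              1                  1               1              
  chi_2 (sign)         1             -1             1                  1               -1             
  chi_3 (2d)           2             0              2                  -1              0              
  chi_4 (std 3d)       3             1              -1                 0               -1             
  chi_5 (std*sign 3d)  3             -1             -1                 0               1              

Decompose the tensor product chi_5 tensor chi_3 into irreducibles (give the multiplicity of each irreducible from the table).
chi_5 tensor chi_3 = chi_4 + chi_5 (all other irreducibles have multiplicity 0).

Reasoning: The character of a tensor product is the pointwise product (chi_5 * chi_3)(C) = chi_5(C) * chi_3(C):
  {e}: (3)*(2), (ab): (-1)*(0), (ab)(cd): (-1)*(2), (abc): (0)*(-1), (abcd): (1)*(0)
so (chi_5 * chi_3) takes values
  {e} -> 6, (ab) -> 0, (ab)(cd) -> -2, (abc) -> 0, (abcd) -> 0.
Now take the inner product of this character with each irreducible chi from the table, <chi_5*chi_3, chi> = (1/24) sum_C |C| (chi_5*chi_3)(C) conj(chi(C)):
  <chi_5*chi_3, chi_1> = (1/24)[1*(6)*conj(1) + 6*(0)*conj(1) + 3*(-2)*conj(1) + 8*(0)*conj(1) + 6*(0)*conj(1)]
      = (1/24)[(6) + (0) + (-6) + (0) + (0)] = 0/24 = 0
  <chi_5*chi_3, chi_2> = (1/24)[1*(6)*conj(1) + 6*(0)*conj(-1) + 3*(-2)*conj(1) + 8*(0)*conj(1) + 6*(0)*conj(-1)]
      = (1/24)[(6) + (0) + (-6) + (0) + (0)] = 0/24 = 0
  <chi_5*chi_3, chi_3> = (1/24)[1*(6)*conj(2) + 6*(0)*conj(0) + 3*(-2)*conj(2) + 8*(0)*conj(-1) + 6*(0)*conj(0)]
      = (1/24)[(12) + (0) + (-12) + (0) + (0)] = 0/24 = 0
  <chi_5*chi_3, chi_4> = (1/24)[1*(6)*conj(3) + 6*(0)*conj(1) + 3*(-2)*conj(-1) + 8*(0)*conj(0) + 6*(0)*conj(-1)]
      = (1/24)[(18) + (0) + (6) + (0) + (0)] = 24/24 = 1
  <chi_5*chi_3, chi_5> = (1/24)[1*(6)*conj(3) + 6*(0)*conj(-1) + 3*(-2)*conj(-1) + 8*(0)*conj(0) + 6*(0)*conj(1)]
      = (1/24)[(18) + (0) + (6) + (0) + (0)] = 24/24 = 1
Hence the multiplicities are chi_4: 1, chi_5: 1. Dimension check: dim(chi_5)*dim(chi_3) = 3*2 = 6 and sum (mult * dim) = 1*3 + 1*3 = 6.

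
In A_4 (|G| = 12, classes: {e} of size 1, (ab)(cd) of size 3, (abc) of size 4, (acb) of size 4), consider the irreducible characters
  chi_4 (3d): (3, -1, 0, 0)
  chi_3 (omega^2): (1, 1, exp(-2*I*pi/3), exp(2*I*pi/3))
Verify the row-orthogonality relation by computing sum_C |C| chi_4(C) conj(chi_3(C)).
Sum = 0; so <chi_4, chi_3> = 0 (distinct irreducibles are orthogonal).

Compute term by term over conjugacy classes (|C| * chi_4(C) * conj(chi_3(C))):
  1*(3)*conj(1) + 3*(-1)*conj(1) + 4*(0)*conj(exp(-2*I*pi/3)) + 4*(0)*conj(exp(2*I*pi/3))
  = (3) + (-3) + (0) + (0)
  = 0.
(Exp terms are combined using exp(i*s)*conj(exp(i*t)) = exp(i*(s-t)), and sums of them are collapsed using the identity that for every m > 1 the m distinct m-th roots of unity sum to 0, e.g. 1 + exp(2*I*pi/3) + exp(-2*I*pi/3) = 0.)
Dividing by |G| = 12 gives 0/12 = 0, matching the row-orthogonality relation <chi_4, chi_3> = [chi_4 = chi_3].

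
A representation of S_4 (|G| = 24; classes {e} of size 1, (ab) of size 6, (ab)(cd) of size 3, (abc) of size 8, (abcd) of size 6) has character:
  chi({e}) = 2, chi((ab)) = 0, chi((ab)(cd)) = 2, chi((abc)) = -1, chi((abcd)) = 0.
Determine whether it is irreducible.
Irreducible: <chi, chi> = 1.

Why: <chi, chi> = (1/|G|) sum_C |C| * |chi(C)|^2 = (1/24)[1*|2|^2 + 6*|0|^2 + 3*|2|^2 + 8*|-1|^2 + 6*|0|^2]
  = (1/24)[(4) + (0) + (12) + (8) + (0)] = 24/24 = 1.
A character is irreducible iff <chi, chi> = 1, so this representation is irreducible.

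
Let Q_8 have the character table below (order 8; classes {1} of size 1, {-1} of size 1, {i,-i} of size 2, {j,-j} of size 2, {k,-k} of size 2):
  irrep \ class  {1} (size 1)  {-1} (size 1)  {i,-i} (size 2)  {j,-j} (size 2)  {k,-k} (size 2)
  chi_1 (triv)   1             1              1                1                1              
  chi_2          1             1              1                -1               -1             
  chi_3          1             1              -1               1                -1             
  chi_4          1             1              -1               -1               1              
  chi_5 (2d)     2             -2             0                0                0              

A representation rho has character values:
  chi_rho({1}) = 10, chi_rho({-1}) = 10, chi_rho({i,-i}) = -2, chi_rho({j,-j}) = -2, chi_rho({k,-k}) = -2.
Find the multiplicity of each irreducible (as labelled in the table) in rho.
Multiplicities: chi_1: 1, chi_2: 3, chi_3: 3, chi_4: 3, chi_5: 0.

Proof sketch: Use <chi_rho, chi> = (1/|G|) sum_C |C| * chi_rho(C) * conj(chi(C)) with |G| = 8 for each irreducible chi in the table:
  <chi_rho, chi_1> = (1/8)[1*(10)*conj(1) + 1*(10)*conj(1) + 2*(-2)*conj(1) + 2*(-2)*conj(1) + 2*(-2)*conj(1)]
      = (1/8)[(10) + (10) + (-4) + (-4) + (-4)] = 8/8 = 1
  <chi_rho, chi_2> = (1/8)[1*(10)*conj(1) + 1*(10)*conj(1) + 2*(-2)*conj(1) + 2*(-2)*conj(-1) + 2*(-2)*conj(-1)]
      = (1/8)[(10) + (10) + (-4) + (4) + (4)] = 24/8 = 3
  <chi_rho, chi_3> = (1/8)[1*(10)*conj(1) + 1*(10)*conj(1) + 2*(-2)*conj(-1) + 2*(-2)*conj(1) + 2*(-2)*conj(-1)]
      = (1/8)[(10) + (10) + (4) + (-4) + (4)] = 24/8 = 3
  <chi_rho, chi_4> = (1/8)[1*(10)*conj(1) + 1*(10)*conj(1) + 2*(-2)*conj(-1) + 2*(-2)*conj(-1) + 2*(-2)*conj(1)]
      = (1/8)[(10) + (10) + (4) + (4) + (-4)] = 24/8 = 3
  <chi_rho, chi_5> = (1/8)[1*(10)*conj(2) + 1*(10)*conj(-2) + 2*(-2)*conj(0) + 2*(-2)*conj(0) + 2*(-2)*conj(0)]
      = (1/8)[(20) + (-20) + (0) + (0) + (0)] = 0/8 = 0
Dimension check: dim(rho) = sum (mult * dim) = 1*1 + 3*1 + 3*1 + 3*1 + 0*2 = 10 = chi_rho(e) = 10.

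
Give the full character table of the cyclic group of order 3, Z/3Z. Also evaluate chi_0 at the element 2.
Character table of Z/3Z (irreps indexed chi_0,...,chi_2 with chi_k(m) = zeta_3^(k*m), zeta_3 = exp(2*pi*i/3)):
  irrep \ class  {0} (size 1)  {1} (size 1)    {2} (size 1)  
  chi_0          1             1               1             
  chi_1          1             exp(2*I*pi/3)   exp(-2*I*pi/3)
  chi_2          1             exp(-2*I*pi/3)  exp(2*I*pi/3) 

Spot check: chi_0(2) = zeta_3^(0*2) = zeta_3^0 = 1.

Working: Z/3Z is abelian, so all 3 irreducible complex representations are 1-dimensional. They are given by chi_k(m) = zeta_3^(k*m) for k = 0,...,2. Row orthogonality: sum_m chi_k(m) conj(chi_l(m)) = 3 * [k = l].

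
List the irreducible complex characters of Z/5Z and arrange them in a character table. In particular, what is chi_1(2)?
Character table of Z/5Z (irreps indexed chi_0,...,chi_4 with chi_k(m) = zeta_5^(k*m), zeta_5 = exp(2*pi*i/5)):
  irrep \ class  {0} (size 1)  {1} (size 1)    {2} (size 1)    {3} (size 1)    {4} (size 1)  
  chi_0          1             1               1               1               1             
  chi_1          1             exp(2*I*pi/5)   exp(4*I*pi/5)   exp(-4*I*pi/5)  exp(-2*I*pi/5)
  chi_2          1             exp(4*I*pi/5)   exp(-2*I*pi/5)  exp(2*I*pi/5)   exp(-4*I*pi/5)
  chi_3          1             exp(-4*I*pi/5)  exp(2*I*pi/5)   exp(-2*I*pi/5)  exp(4*I*pi/5) 
  chi_4          1             exp(-2*I*pi/5)  exp(-4*I*pi/5)  exp(4*I*pi/5)   exp(2*I*pi/5) 

Spot check: chi_1(2) = zeta_5^(1*2) = zeta_5^2 = exp(4*I*pi/5).

Explanation: Z/5Z is abelian, so all 5 irreducible complex representations are 1-dimensional. They are given by chi_k(m) = zeta_5^(k*m) for k = 0,...,4. Row orthogonality: sum_m chi_k(m) conj(chi_l(m)) = 5 * [k = l].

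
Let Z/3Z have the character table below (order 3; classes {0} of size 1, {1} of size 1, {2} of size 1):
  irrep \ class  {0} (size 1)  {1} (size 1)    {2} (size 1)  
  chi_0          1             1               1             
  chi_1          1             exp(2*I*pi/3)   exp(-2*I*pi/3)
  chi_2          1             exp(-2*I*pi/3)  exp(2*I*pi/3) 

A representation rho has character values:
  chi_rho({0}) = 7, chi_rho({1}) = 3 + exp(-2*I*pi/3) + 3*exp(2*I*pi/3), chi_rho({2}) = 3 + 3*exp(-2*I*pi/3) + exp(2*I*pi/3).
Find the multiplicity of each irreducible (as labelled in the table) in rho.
Multiplicities: chi_0: 3, chi_1: 3, chi_2: 1.

Reasoning: Use <chi_rho, chi> = (1/|G|) sum_C |C| * chi_rho(C) * conj(chi(C)) with |G| = 3 for each irreducible chi in the table:
  <chi_rho, chi_0> = (1/3)[1*(7)*conj(1) + 1*(3 + exp(-2*I*pi/3) + 3*exp(2*I*pi/3))*conj(1) + 1*(3 + 3*exp(-2*I*pi/3) + exp(2*I*pi/3))*conj(1)]
      = (1/3)[(7) + (3 + exp(-2*I*pi/3) + 3*exp(2*I*pi/3)) + (3 + 3*exp(-2*I*pi/3) + exp(2*I*pi/3))] = 9/3 = 3
  <chi_rho, chi_1> = (1/3)[1*(7)*conj(1) + 1*(3 + exp(-2*I*pi/3) + 3*exp(2*I*pi/3))*conj(exp(2*I*pi/3)) + 1*(3 + 3*exp(-2*I*pi/3) + exp(2*I*pi/3))*conj(exp(-2*I*pi/3))]
      = (1/3)[(7) + (3 + 3*exp(-2*I*pi/3) + exp(2*I*pi/3)) + (3 + exp(-2*I*pi/3) + 3*exp(2*I*pi/3))] = 9/3 = 3
  <chi_rho, chi_2> = (1/3)[1*(7)*conj(1) + 1*(3 + exp(-2*I*pi/3) + 3*exp(2*I*pi/3))*conj(exp(-2*I*pi/3)) + 1*(3 + 3*exp(-2*I*pi/3) + exp(2*I*pi/3))*conj(exp(2*I*pi/3))]
      = (1/3)[(7) + (-2) + (-2)] = 3/3 = 1
(Exp terms are combined using exp(i*s)*conj(exp(i*t)) = exp(i*(s-t)), and sums of them are collapsed using the identity that for every m > 1 the m distinct m-th roots of unity sum to 0, e.g. 1 + exp(2*I*pi/3) + exp(-2*I*pi/3) = 0.)
Dimension check: dim(rho) = sum (mult * dim) = 3*1 + 3*1 + 1*1 = 7 = chi_rho(e) = 7.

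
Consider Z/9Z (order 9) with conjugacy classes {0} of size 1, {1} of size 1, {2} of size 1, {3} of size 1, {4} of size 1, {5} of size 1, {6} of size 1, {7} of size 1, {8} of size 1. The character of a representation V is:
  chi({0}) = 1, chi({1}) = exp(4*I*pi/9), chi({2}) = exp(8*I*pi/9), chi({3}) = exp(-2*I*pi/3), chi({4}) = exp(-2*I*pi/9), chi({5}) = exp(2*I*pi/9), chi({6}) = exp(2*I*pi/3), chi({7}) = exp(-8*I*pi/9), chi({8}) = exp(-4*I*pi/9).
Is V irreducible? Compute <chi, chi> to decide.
Irreducible: <chi, chi> = 1.

Argument: <chi, chi> = (1/|G|) sum_C |C| * |chi(C)|^2 = (1/9)[1*|1|^2 + 1*|exp(4*I*pi/9)|^2 + 1*|exp(8*I*pi/9)|^2 + 1*|exp(-2*I*pi/3)|^2 + 1*|exp(-2*I*pi/9)|^2 + 1*|exp(2*I*pi/9)|^2 + 1*|exp(2*I*pi/3)|^2 + 1*|exp(-8*I*pi/9)|^2 + 1*|exp(-4*I*pi/9)|^2]
  = (1/9)[(1) + (1) + (1) + (1) + (1) + (1) + (1) + (1) + (1)] = 9/9 = 1.
(Exp terms are combined using exp(i*s)*conj(exp(i*t)) = exp(i*(s-t)), and sums of them are collapsed using the identity that for every m > 1 the m distinct m-th roots of unity sum to 0, e.g. 1 + exp(2*I*pi/3) + exp(-2*I*pi/3) = 0.)
A character is irreducible iff <chi, chi> = 1, so this representation is irreducible.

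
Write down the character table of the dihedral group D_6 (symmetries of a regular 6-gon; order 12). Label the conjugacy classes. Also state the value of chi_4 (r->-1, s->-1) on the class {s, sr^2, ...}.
Conjugacy classes: {e} of size 1, {r^3} of size 1, {r^1, r^5} of size 2, {r^2, r^4} of size 2, {s, sr^2, ...} of size 3, {sr, sr^3, ...} of size 3.
Character table:
  irrep \ class              {e} (size 1)  {r^3} (size 1)  {r^1, r^5} (size 2)  {r^2, r^4} (size 2)  {s, sr^2, ...} (size 3)  {sr, sr^3, ...} (size 3)
  chi_1 (triv)               1             1               1                    1                    1                        1                       
  chi_2 (sign: r->1, s->-1)  1             1               1                    1                    -1                       -1                      
  chi_3 (r->-1, s->1)        1             -1              -1                   1                    1                        -1                      
  chi_4 (r->-1, s->-1)       1             -1              -1                   1                    -1                       1                       
  chi_5 (2d, j=1)            2             -2              1                    -1                   0                        0                       
  chi_6 (2d, j=2)            2             2               -1                   -1                   0                        0                       

Spot check: chi_4 (r->-1, s->-1) on {s, sr^2, ...} = -1.

Argument: D_6 has order 2*6 = 12 with 6 conjugacy classes, hence 6 irreducibles. Sum of squared dims 1 + 1 + 1 + 1 + 4 + 4 = 12 = |G|. Linear characters come from the abelianisation; the 2-dimensional irreps have character r^k -> 2*cos(2*pi*j*k/6), reflections -> 0.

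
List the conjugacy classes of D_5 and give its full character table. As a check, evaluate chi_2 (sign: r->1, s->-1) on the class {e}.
Conjugacy classes: {e} of size 1, {r^1, r^4} of size 2, {r^2, r^3} of size 2, {s, sr, ..., sr^4} of size 5.
Character table:
  irrep \ class              {e} (size 1)  {r^1, r^4} (size 2)  {r^2, r^3} (size 2)  {s, sr, ..., sr^4} (size 5)
  chi_1 (triv)               1             1                    1                    1                          
  chi_2 (sign: r->1, s->-1)  1             1                    1                    -1                         
  chi_3 (2d, j=1)            2             -1/2 + sqrt(5)/2     -sqrt(5)/2 - 1/2     0                          
  chi_4 (2d, j=2)            2             -sqrt(5)/2 - 1/2     -1/2 + sqrt(5)/2     0                          

Spot check: chi_2 (sign: r->1, s->-1) on {e} = 1.

Argument: D_5 has order 2*5 = 10 with 4 conjugacy classes, hence 4 irreducibles. Sum of squared dims 1 + 1 + 4 + 4 = 10 = |G|. Linear characters come from the abelianisation; the 2-dimensional irreps have character r^k -> 2*cos(2*pi*j*k/5), reflections -> 0.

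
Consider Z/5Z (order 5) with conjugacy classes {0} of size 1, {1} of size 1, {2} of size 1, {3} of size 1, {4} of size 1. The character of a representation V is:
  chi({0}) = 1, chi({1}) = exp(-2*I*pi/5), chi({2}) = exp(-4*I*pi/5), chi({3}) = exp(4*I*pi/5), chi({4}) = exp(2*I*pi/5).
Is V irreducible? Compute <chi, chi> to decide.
Irreducible: <chi, chi> = 1.

Derivation: <chi, chi> = (1/|G|) sum_C |C| * |chi(C)|^2 = (1/5)[1*|1|^2 + 1*|exp(-2*I*pi/5)|^2 + 1*|exp(-4*I*pi/5)|^2 + 1*|exp(4*I*pi/5)|^2 + 1*|exp(2*I*pi/5)|^2]
  = (1/5)[(1) + (1) + (1) + (1) + (1)] = 5/5 = 1.
(Exp terms are combined using exp(i*s)*conj(exp(i*t)) = exp(i*(s-t)), and sums of them are collapsed using the identity that for every m > 1 the m distinct m-th roots of unity sum to 0, e.g. 1 + exp(2*I*pi/3) + exp(-2*I*pi/3) = 0.)
A character is irreducible iff <chi, chi> = 1, so this representation is irreducible.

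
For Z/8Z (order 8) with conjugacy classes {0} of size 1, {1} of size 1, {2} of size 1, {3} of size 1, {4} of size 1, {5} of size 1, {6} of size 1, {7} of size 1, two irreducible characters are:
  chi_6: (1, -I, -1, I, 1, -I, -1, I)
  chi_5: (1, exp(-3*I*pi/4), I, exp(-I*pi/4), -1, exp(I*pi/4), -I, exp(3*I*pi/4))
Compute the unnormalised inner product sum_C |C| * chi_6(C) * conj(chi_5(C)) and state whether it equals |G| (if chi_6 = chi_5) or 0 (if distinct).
Sum = 0; so <chi_6, chi_5> = 0 (distinct irreducibles are orthogonal).

Solution. Compute term by term over conjugacy classes (|C| * chi_6(C) * conj(chi_5(C))):
  1*(1)*conj(1) + 1*(-I)*conj(exp(-3*I*pi/4)) + 1*(-1)*conj(I) + 1*(I)*conj(exp(-I*pi/4)) + 1*(1)*conj(-1) + 1*(-I)*conj(exp(I*pi/4)) + 1*(-1)*conj(-I) + 1*(I)*conj(exp(3*I*pi/4))
  = (1) + (-exp(-3*I*pi/4)) + (I) + (exp(3*I*pi/4)) + (-1) + (-exp(I*pi/4)) + (-I) + (exp(-I*pi/4))
  = 0.
(Exp terms are combined using exp(i*s)*conj(exp(i*t)) = exp(i*(s-t)), and sums of them are collapsed using the identity that for every m > 1 the m distinct m-th roots of unity sum to 0, e.g. 1 + exp(2*I*pi/3) + exp(-2*I*pi/3) = 0.)
Dividing by |G| = 8 gives 0/8 = 0, matching the row-orthogonality relation <chi_6, chi_5> = [chi_6 = chi_5].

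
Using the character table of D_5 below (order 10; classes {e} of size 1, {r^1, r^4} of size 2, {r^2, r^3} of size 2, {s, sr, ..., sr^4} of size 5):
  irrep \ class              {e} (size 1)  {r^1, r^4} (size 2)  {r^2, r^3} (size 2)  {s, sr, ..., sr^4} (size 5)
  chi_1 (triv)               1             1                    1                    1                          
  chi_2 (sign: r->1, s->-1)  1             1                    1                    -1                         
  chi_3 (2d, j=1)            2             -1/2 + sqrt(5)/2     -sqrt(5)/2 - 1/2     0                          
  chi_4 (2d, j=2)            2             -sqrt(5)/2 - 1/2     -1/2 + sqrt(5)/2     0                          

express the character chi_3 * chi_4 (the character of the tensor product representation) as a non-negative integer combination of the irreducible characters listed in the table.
chi_3 tensor chi_4 = chi_3 + chi_4 (all other irreducibles have multiplicity 0).

Proof sketch: The character of a tensor product is the pointwise product (chi_3 * chi_4)(C) = chi_3(C) * chi_4(C):
  {e}: (2)*(2), {r^1, r^4}: (-1/2 + sqrt(5)/2)*(-sqrt(5)/2 - 1/2), {r^2, r^3}: (-sqrt(5)/2 - 1/2)*(-1/2 + sqrt(5)/2), {s, sr, ..., sr^4}: (0)*(0)
so (chi_3 * chi_4) takes values
  {e} -> 4, {r^1, r^4} -> -1, {r^2, r^3} -> -1, {s, sr, ..., sr^4} -> 0.
Now take the inner product of this character with each irreducible chi from the table, <chi_3*chi_4, chi> = (1/10) sum_C |C| (chi_3*chi_4)(C) conj(chi(C)):
  <chi_3*chi_4, chi_1> = (1/10)[1*(4)*conj(1) + 2*(-1)*conj(1) + 2*(-1)*conj(1) + 5*(0)*conj(1)]
      = (1/10)[(4) + (-2) + (-2) + (0)] = 0/10 = 0
  <chi_3*chi_4, chi_2> = (1/10)[1*(4)*conj(1) + 2*(-1)*conj(1) + 2*(-1)*conj(1) + 5*(0)*conj(-1)]
      = (1/10)[(4) + (-2) + (-2) + (0)] = 0/10 = 0
  <chi_3*chi_4, chi_3> = (1/10)[1*(4)*conj(2) + 2*(-1)*conj(-1/2 + sqrt(5)/2) + 2*(-1)*conj(-sqrt(5)/2 - 1/2) + 5*(0)*conj(0)]
      = (1/10)[(8) + (1 - sqrt(5)) + (1 + sqrt(5)) + (0)] = 10/10 = 1
  <chi_3*chi_4, chi_4> = (1/10)[1*(4)*conj(2) + 2*(-1)*conj(-sqrt(5)/2 - 1/2) + 2*(-1)*conj(-1/2 + sqrt(5)/2) + 5*(0)*conj(0)]
      = (1/10)[(8) + (1 + sqrt(5)) + (1 - sqrt(5)) + (0)] = 10/10 = 1
Hence the multiplicities are chi_3: 1, chi_4: 1. Dimension check: dim(chi_3)*dim(chi_4) = 2*2 = 4 and sum (mult * dim) = 1*2 + 1*2 = 4.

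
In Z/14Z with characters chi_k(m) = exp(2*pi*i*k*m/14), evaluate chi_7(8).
chi_7(8) = zeta_14^56 = 1

Argument: chi_7(8) = zeta_14^(7*8) = zeta_14^56. Since zeta_14^14 = 1, this equals zeta_14^0 = exp(2*pi*i*0/14) = 1.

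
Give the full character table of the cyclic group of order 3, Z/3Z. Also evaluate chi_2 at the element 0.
Character table of Z/3Z (irreps indexed chi_0,...,chi_2 with chi_k(m) = zeta_3^(k*m), zeta_3 = exp(2*pi*i/3)):
  irrep \ class  {0} (size 1)  {1} (size 1)    {2} (size 1)  
  chi_0          1             1               1             
  chi_1          1             exp(2*I*pi/3)   exp(-2*I*pi/3)
  chi_2          1             exp(-2*I*pi/3)  exp(2*I*pi/3) 

Spot check: chi_2(0) = zeta_3^(2*0) = zeta_3^0 = 1.

Explanation: Z/3Z is abelian, so all 3 irreducible complex representations are 1-dimensional. They are given by chi_k(m) = zeta_3^(k*m) for k = 0,...,2. Row orthogonality: sum_m chi_k(m) conj(chi_l(m)) = 3 * [k = l].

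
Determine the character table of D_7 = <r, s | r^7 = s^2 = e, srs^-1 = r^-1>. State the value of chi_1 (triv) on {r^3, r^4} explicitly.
Conjugacy classes: {e} of size 1, {r^1, r^6} of size 2, {r^2, r^5} of size 2, {r^3, r^4} of size 2, {s, sr, ..., sr^6} of size 7.
Character table:
  irrep \ class              {e} (size 1)  {r^1, r^6} (size 2)  {r^2, r^5} (size 2)  {r^3, r^4} (size 2)  {s, sr, ..., sr^6} (size 7)
  chi_1 (triv)               1             1                    1                    1                    1                          
  chi_2 (sign: r->1, s->-1)  1             1                    1                    1                    -1                         
  chi_3 (2d, j=1)            2             2*cos(2*pi/7)        -2*cos(3*pi/7)       -2*cos(pi/7)         0                          
  chi_4 (2d, j=2)            2             -2*cos(3*pi/7)       -2*cos(pi/7)         2*cos(2*pi/7)        0                          
  chi_5 (2d, j=3)            2             -2*cos(pi/7)         2*cos(2*pi/7)        -2*cos(3*pi/7)       0                          

Spot check: chi_1 (triv) on {r^3, r^4} = 1.

Details: D_7 has order 2*7 = 14 with 5 conjugacy classes, hence 5 irreducibles. Sum of squared dims 1 + 1 + 4 + 4 + 4 = 14 = |G|. Linear characters come from the abelianisation; the 2-dimensional irreps have character r^k -> 2*cos(2*pi*j*k/7), reflections -> 0.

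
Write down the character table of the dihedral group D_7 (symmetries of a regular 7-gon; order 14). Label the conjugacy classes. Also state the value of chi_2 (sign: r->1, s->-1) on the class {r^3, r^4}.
Conjugacy classes: {e} of size 1, {r^1, r^6} of size 2, {r^2, r^5} of size 2, {r^3, r^4} of size 2, {s, sr, ..., sr^6} of size 7.
Character table:
  irrep \ class              {e} (size 1)  {r^1, r^6} (size 2)  {r^2, r^5} (size 2)  {r^3, r^4} (size 2)  {s, sr, ..., sr^6} (size 7)
  chi_1 (triv)               1             1                    1                    1                    1                          
  chi_2 (sign: r->1, s->-1)  1             1                    1                    1                    -1                         
  chi_3 (2d, j=1)            2             2*cos(2*pi/7)        -2*cos(3*pi/7)       -2*cos(pi/7)         0                          
  chi_4 (2d, j=2)            2             -2*cos(3*pi/7)       -2*cos(pi/7)         2*cos(2*pi/7)        0                          
  chi_5 (2d, j=3)            2             -2*cos(pi/7)         2*cos(2*pi/7)        -2*cos(3*pi/7)       0                          

Spot check: chi_2 (sign: r->1, s->-1) on {r^3, r^4} = 1.

Derivation: D_7 has order 2*7 = 14 with 5 conjugacy classes, hence 5 irreducibles. Sum of squared dims 1 + 1 + 4 + 4 + 4 = 14 = |G|. Linear characters come from the abelianisation; the 2-dimensional irreps have character r^k -> 2*cos(2*pi*j*k/7), reflections -> 0.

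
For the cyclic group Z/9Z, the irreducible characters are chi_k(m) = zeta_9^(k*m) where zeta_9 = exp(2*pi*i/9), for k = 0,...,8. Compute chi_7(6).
chi_7(6) = zeta_9^42 = exp(-2*I*pi/3)

Why: chi_7(6) = zeta_9^(7*6) = zeta_9^42. Since zeta_9^9 = 1, this equals zeta_9^6 = exp(2*pi*i*6/9) = exp(-2*I*pi/3).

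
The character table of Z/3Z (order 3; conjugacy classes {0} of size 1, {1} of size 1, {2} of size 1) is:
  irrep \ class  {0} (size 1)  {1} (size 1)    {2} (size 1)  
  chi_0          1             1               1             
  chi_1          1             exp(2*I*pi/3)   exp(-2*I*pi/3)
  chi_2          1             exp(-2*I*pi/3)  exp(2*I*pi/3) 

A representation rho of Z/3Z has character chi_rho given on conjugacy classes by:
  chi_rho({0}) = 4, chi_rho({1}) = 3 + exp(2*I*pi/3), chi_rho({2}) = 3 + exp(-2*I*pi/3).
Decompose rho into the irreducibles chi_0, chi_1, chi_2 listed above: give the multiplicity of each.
Multiplicities: chi_0: 3, chi_1: 1, chi_2: 0.

Details: Use <chi_rho, chi> = (1/|G|) sum_C |C| * chi_rho(C) * conj(chi(C)) with |G| = 3 for each irreducible chi in the table:
  <chi_rho, chi_0> = (1/3)[1*(4)*conj(1) + 1*(3 + exp(2*I*pi/3))*conj(1) + 1*(3 + exp(-2*I*pi/3))*conj(1)]
      = (1/3)[(4) + (3 + exp(2*I*pi/3)) + (3 + exp(-2*I*pi/3))] = 9/3 = 3
  <chi_rho, chi_1> = (1/3)[1*(4)*conj(1) + 1*(3 + exp(2*I*pi/3))*conj(exp(2*I*pi/3)) + 1*(3 + exp(-2*I*pi/3))*conj(exp(-2*I*pi/3))]
      = (1/3)[(4) + (1 + 3*exp(-2*I*pi/3)) + (1 + 3*exp(2*I*pi/3))] = 3/3 = 1
  <chi_rho, chi_2> = (1/3)[1*(4)*conj(1) + 1*(3 + exp(2*I*pi/3))*conj(exp(-2*I*pi/3)) + 1*(3 + exp(-2*I*pi/3))*conj(exp(2*I*pi/3))]
      = (1/3)[(4) + (exp(-2*I*pi/3) + 3*exp(2*I*pi/3)) + (3*exp(-2*I*pi/3) + exp(2*I*pi/3))] = 0/3 = 0
(Exp terms are combined using exp(i*s)*conj(exp(i*t)) = exp(i*(s-t)), and sums of them are collapsed using the identity that for every m > 1 the m distinct m-th roots of unity sum to 0, e.g. 1 + exp(2*I*pi/3) + exp(-2*I*pi/3) = 0.)
Dimension check: dim(rho) = sum (mult * dim) = 3*1 + 1*1 + 0*1 = 4 = chi_rho(e) = 4.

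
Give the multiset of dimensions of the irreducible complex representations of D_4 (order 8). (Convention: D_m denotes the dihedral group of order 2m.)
Dimensions: 1, 1, 1, 1, 2

Argument: There are 5 irreducibles (= number of conjugacy classes). Their dimensions d_i satisfy sum d_i^2 = |G| = 8: 1 + 1 + 1 + 1 + 4 = 8.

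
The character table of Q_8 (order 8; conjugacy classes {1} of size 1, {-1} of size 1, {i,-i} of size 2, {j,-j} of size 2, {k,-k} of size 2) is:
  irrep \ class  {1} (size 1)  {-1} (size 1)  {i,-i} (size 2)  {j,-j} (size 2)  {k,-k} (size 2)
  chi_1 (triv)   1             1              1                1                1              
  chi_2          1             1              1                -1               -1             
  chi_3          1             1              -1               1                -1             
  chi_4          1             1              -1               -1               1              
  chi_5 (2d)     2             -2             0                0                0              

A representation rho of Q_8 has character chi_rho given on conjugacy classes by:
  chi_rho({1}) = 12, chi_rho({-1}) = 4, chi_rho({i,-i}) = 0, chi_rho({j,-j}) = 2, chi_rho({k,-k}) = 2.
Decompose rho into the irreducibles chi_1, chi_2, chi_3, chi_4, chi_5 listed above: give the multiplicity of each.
Multiplicities: chi_1: 3, chi_2: 1, chi_3: 2, chi_4: 2, chi_5: 2.

Details: Use <chi_rho, chi> = (1/|G|) sum_C |C| * chi_rho(C) * conj(chi(C)) with |G| = 8 for each irreducible chi in the table:
  <chi_rho, chi_1> = (1/8)[1*(12)*conj(1) + 1*(4)*conj(1) + 2*(0)*conj(1) + 2*(2)*conj(1) + 2*(2)*conj(1)]
      = (1/8)[(12) + (4) + (0) + (4) + (4)] = 24/8 = 3
  <chi_rho, chi_2> = (1/8)[1*(12)*conj(1) + 1*(4)*conj(1) + 2*(0)*conj(1) + 2*(2)*conj(-1) + 2*(2)*conj(-1)]
      = (1/8)[(12) + (4) + (0) + (-4) + (-4)] = 8/8 = 1
  <chi_rho, chi_3> = (1/8)[1*(12)*conj(1) + 1*(4)*conj(1) + 2*(0)*conj(-1) + 2*(2)*conj(1) + 2*(2)*conj(-1)]
      = (1/8)[(12) + (4) + (0) + (4) + (-4)] = 16/8 = 2
  <chi_rho, chi_4> = (1/8)[1*(12)*conj(1) + 1*(4)*conj(1) + 2*(0)*conj(-1) + 2*(2)*conj(-1) + 2*(2)*conj(1)]
      = (1/8)[(12) + (4) + (0) + (-4) + (4)] = 16/8 = 2
  <chi_rho, chi_5> = (1/8)[1*(12)*conj(2) + 1*(4)*conj(-2) + 2*(0)*conj(0) + 2*(2)*conj(0) + 2*(2)*conj(0)]
      = (1/8)[(24) + (-8) + (0) + (0) + (0)] = 16/8 = 2
Dimension check: dim(rho) = sum (mult * dim) = 3*1 + 1*1 + 2*1 + 2*1 + 2*2 = 12 = chi_rho(e) = 12.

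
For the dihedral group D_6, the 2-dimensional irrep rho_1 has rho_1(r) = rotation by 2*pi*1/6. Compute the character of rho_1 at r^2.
chi_{rho_1}(r^2) = 2*cos(2*pi*1*2/6) = -1

Argument: rho_1(r^2) is rotation by angle 2*pi*1*2/6, whose trace is 2*cos(2*pi*1*2/6) = -1.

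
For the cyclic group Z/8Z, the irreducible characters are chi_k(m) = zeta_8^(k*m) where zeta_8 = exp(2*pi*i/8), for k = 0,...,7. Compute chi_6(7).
chi_6(7) = zeta_8^42 = I

Why: chi_6(7) = zeta_8^(6*7) = zeta_8^42. Since zeta_8^8 = 1, this equals zeta_8^2 = exp(2*pi*i*2/8) = I.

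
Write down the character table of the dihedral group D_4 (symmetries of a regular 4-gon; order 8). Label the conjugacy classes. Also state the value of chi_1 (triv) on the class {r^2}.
Conjugacy classes: {e} of size 1, {r^2} of size 1, {r^1, r^3} of size 2, {s, sr^2, ...} of size 2, {sr, sr^3, ...} of size 2.
Character table:
  irrep \ class              {e} (size 1)  {r^2} (size 1)  {r^1, r^3} (size 2)  {s, sr^2, ...} (size 2)  {sr, sr^3, ...} (size 2)
  chi_1 (triv)               1             1               1                    1                        1                       
  chi_2 (sign: r->1, s->-1)  1             1               1                    -1                       -1                      
  chi_3 (r->-1, s->1)        1             1               -1                   1                        -1                      
  chi_4 (r->-1, s->-1)       1             1               -1                   -1                       1                       
  chi_5 (2d, j=1)            2             -2              0                    0                        0                       

Spot check: chi_1 (triv) on {r^2} = 1.

Proof sketch: D_4 has order 2*4 = 8 with 5 conjugacy classes, hence 5 irreducibles. Sum of squared dims 1 + 1 + 1 + 1 + 4 = 8 = |G|. Linear characters come from the abelianisation; the 2-dimensional irreps have character r^k -> 2*cos(2*pi*j*k/4), reflections -> 0.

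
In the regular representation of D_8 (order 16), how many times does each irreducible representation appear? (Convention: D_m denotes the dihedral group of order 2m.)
Each irreducible V_i of dimension d_i appears with multiplicity d_i, i.e. rho_reg = (direct sum over all irreducibles V_i) d_i V_i. The irreducible dimensions for D_8 are 1, 1, 1, 1, 2, 2, 2: 4 irreducibles of dimension 1, each with multiplicity 1; 3 irreducibles of dimension 2, each with multiplicity 2. Total dimension 4*1*1 + 3*2*2 = 16 = |G|.

Argument: General theorem: in the regular representation of a finite group G, each irreducible appears with multiplicity equal to its dimension. Check: dim(rho_reg) = sum d_i^2 = 1 + 1 + 1 + 1 + 4 + 4 + 4 = 16 = |G|.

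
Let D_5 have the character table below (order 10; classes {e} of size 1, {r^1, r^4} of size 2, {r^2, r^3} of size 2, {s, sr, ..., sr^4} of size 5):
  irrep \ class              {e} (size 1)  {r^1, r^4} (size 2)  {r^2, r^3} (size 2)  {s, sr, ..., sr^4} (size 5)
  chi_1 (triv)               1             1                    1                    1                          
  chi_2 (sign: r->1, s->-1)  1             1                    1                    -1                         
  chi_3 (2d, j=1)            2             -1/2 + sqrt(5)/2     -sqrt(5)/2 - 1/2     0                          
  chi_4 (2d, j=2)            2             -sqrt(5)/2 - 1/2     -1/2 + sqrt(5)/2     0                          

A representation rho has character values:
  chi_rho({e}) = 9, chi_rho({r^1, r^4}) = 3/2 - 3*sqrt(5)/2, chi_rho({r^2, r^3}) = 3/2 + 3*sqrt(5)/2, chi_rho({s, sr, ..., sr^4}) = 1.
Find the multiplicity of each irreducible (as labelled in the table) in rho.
Multiplicities: chi_1: 2, chi_2: 1, chi_3: 0, chi_4: 3.

Proof sketch: Use <chi_rho, chi> = (1/|G|) sum_C |C| * chi_rho(C) * conj(chi(C)) with |G| = 10 for each irreducible chi in the table:
  <chi_rho, chi_1> = (1/10)[1*(9)*conj(1) + 2*(3/2 - 3*sqrt(5)/2)*conj(1) + 2*(3/2 + 3*sqrt(5)/2)*conj(1) + 5*(1)*conj(1)]
      = (1/10)[(9) + (3 - 3*sqrt(5)) + (3 + 3*sqrt(5)) + (5)] = 20/10 = 2
  <chi_rho, chi_2> = (1/10)[1*(9)*conj(1) + 2*(3/2 - 3*sqrt(5)/2)*conj(1) + 2*(3/2 + 3*sqrt(5)/2)*conj(1) + 5*(1)*conj(-1)]
      = (1/10)[(9) + (3 - 3*sqrt(5)) + (3 + 3*sqrt(5)) + (-5)] = 10/10 = 1
  <chi_rho, chi_3> = (1/10)[1*(9)*conj(2) + 2*(3/2 - 3*sqrt(5)/2)*conj(-1/2 + sqrt(5)/2) + 2*(3/2 + 3*sqrt(5)/2)*conj(-sqrt(5)/2 - 1/2) + 5*(1)*conj(0)]
      = (1/10)[(18) + (-9 + 3*sqrt(5)) + (-9 - 3*sqrt(5)) + (0)] = 0/10 = 0
  <chi_rho, chi_4> = (1/10)[1*(9)*conj(2) + 2*(3/2 - 3*sqrt(5)/2)*conj(-sqrt(5)/2 - 1/2) + 2*(3/2 + 3*sqrt(5)/2)*conj(-1/2 + sqrt(5)/2) + 5*(1)*conj(0)]
      = (1/10)[(18) + (6) + (6) + (0)] = 30/10 = 3
Dimension check: dim(rho) = sum (mult * dim) = 2*1 + 1*1 + 0*2 + 3*2 = 9 = chi_rho(e) = 9.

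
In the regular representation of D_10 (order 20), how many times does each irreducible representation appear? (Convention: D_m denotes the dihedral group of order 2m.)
Each irreducible V_i of dimension d_i appears with multiplicity d_i, i.e. rho_reg = (direct sum over all irreducibles V_i) d_i V_i. The irreducible dimensions for D_10 are 1, 1, 1, 1, 2, 2, 2, 2: 4 irreducibles of dimension 1, each with multiplicity 1; 4 irreducibles of dimension 2, each with multiplicity 2. Total dimension 4*1*1 + 4*2*2 = 20 = |G|.

Why: General theorem: in the regular representation of a finite group G, each irreducible appears with multiplicity equal to its dimension. Check: dim(rho_reg) = sum d_i^2 = 1 + 1 + 1 + 1 + 4 + 4 + 4 + 4 = 20 = |G|.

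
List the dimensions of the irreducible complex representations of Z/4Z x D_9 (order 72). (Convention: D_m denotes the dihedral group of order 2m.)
Dimensions: 1, 1, 1, 1, 1, 1, 1, 1, 2, 2, 2, 2, 2, 2, 2, 2, 2, 2, 2, 2, 2, 2, 2, 2

There are 24 irreducibles (= number of conjugacy classes). Their dimensions d_i satisfy sum d_i^2 = |G| = 72: 1 + 1 + 1 + 1 + 1 + 1 + 1 + 1 + 4 + 4 + 4 + 4 + 4 + 4 + 4 + 4 + 4 + 4 + 4 + 4 + 4 + 4 + 4 + 4 = 72. (For the product with Z/4Z: each of the 4 1-dim characters of Z/4Z tensors with each irrep of D_9, giving 4 copies of each D_9-dimension.)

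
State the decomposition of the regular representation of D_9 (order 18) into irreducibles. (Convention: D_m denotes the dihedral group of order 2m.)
Each irreducible V_i of dimension d_i appears with multiplicity d_i, i.e. rho_reg = (direct sum over all irreducibles V_i) d_i V_i. The irreducible dimensions for D_9 are 1, 1, 2, 2, 2, 2: 2 irreducibles of dimension 1, each with multiplicity 1; 4 irreducibles of dimension 2, each with multiplicity 2. Total dimension 2*1*1 + 4*2*2 = 18 = |G|.

Explanation: General theorem: in the regular representation of a finite group G, each irreducible appears with multiplicity equal to its dimension. Check: dim(rho_reg) = sum d_i^2 = 1 + 1 + 4 + 4 + 4 + 4 = 18 = |G|.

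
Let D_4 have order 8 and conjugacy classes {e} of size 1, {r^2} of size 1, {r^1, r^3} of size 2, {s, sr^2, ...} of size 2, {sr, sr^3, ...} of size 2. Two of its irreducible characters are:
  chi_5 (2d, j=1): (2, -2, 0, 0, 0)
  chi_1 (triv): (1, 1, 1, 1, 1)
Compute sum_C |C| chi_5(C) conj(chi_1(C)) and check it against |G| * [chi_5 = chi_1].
Sum = 0; so <chi_5, chi_1> = 0 (distinct irreducibles are orthogonal).

Explanation: Compute term by term over conjugacy classes (|C| * chi_5(C) * conj(chi_1(C))):
  1*(2)*conj(1) + 1*(-2)*conj(1) + 2*(0)*conj(1) + 2*(0)*conj(1) + 2*(0)*conj(1)
  = (2) + (-2) + (0) + (0) + (0)
  = 0.
Dividing by |G| = 8 gives 0/8 = 0, matching the row-orthogonality relation <chi_5, chi_1> = [chi_5 = chi_1].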